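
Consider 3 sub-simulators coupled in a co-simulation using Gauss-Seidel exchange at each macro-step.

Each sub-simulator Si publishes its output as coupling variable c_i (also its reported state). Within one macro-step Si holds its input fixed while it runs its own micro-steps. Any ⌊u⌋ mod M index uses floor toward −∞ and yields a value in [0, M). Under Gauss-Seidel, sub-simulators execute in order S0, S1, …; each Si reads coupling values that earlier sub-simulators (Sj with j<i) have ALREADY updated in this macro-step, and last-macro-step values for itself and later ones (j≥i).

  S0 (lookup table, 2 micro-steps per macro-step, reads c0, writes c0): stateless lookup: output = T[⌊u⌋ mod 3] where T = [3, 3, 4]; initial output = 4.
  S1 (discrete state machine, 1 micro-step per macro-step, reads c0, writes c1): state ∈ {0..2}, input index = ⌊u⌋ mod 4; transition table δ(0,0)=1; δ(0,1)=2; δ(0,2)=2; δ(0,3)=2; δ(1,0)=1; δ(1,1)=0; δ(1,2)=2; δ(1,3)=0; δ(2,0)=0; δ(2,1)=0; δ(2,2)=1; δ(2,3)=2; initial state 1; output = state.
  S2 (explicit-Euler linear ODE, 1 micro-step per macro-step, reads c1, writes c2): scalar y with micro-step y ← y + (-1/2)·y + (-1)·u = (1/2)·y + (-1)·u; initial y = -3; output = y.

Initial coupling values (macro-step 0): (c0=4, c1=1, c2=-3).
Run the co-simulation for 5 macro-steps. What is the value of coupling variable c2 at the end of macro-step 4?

macro 1: S0 reads c0=4 → after 2×micro: 3; S1 reads c0=3 → after 1×micro: 0; S2 reads c1=0 → after 1×micro: -3/2 ⇒ (c0=3, c1=0, c2=-3/2)
macro 2: S0 reads c0=3 → after 2×micro: 3; S1 reads c0=3 → after 1×micro: 2; S2 reads c1=2 → after 1×micro: -11/4 ⇒ (c0=3, c1=2, c2=-11/4)
macro 3: S0 reads c0=3 → after 2×micro: 3; S1 reads c0=3 → after 1×micro: 2; S2 reads c1=2 → after 1×micro: -27/8 ⇒ (c0=3, c1=2, c2=-27/8)
macro 4: S0 reads c0=3 → after 2×micro: 3; S1 reads c0=3 → after 1×micro: 2; S2 reads c1=2 → after 1×micro: -59/16 ⇒ (c0=3, c1=2, c2=-59/16)
macro 5: S0 reads c0=3 → after 2×micro: 3; S1 reads c0=3 → after 1×micro: 2; S2 reads c1=2 → after 1×micro: -123/32 ⇒ (c0=3, c1=2, c2=-123/32)

c2 at macro-step 4 = -59/16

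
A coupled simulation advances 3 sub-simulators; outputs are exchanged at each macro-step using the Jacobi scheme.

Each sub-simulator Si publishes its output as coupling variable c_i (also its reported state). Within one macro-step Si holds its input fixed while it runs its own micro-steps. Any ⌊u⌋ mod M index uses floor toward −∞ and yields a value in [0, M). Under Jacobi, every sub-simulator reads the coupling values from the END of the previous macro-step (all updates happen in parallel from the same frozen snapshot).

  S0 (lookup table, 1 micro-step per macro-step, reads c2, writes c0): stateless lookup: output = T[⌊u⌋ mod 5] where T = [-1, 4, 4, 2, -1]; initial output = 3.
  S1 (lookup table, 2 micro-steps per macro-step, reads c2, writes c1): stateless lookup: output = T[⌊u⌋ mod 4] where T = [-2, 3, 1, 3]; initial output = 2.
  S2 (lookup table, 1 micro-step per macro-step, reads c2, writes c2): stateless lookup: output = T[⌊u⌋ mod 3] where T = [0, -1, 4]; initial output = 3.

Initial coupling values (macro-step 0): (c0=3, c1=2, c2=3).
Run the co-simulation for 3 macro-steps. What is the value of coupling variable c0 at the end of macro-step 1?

macro 1: S0 reads c2=3 → after 1×micro: 2; S1 reads c2=3 → after 2×micro: 3; S2 reads c2=3 → after 1×micro: 0 ⇒ (c0=2, c1=3, c2=0)
macro 2: S0 reads c2=0 → after 1×micro: -1; S1 reads c2=0 → after 2×micro: -2; S2 reads c2=0 → after 1×micro: 0 ⇒ (c0=-1, c1=-2, c2=0)
macro 3: S0 reads c2=0 → after 1×micro: -1; S1 reads c2=0 → after 2×micro: -2; S2 reads c2=0 → after 1×micro: 0 ⇒ (c0=-1, c1=-2, c2=0)

c0 at macro-step 1 = 2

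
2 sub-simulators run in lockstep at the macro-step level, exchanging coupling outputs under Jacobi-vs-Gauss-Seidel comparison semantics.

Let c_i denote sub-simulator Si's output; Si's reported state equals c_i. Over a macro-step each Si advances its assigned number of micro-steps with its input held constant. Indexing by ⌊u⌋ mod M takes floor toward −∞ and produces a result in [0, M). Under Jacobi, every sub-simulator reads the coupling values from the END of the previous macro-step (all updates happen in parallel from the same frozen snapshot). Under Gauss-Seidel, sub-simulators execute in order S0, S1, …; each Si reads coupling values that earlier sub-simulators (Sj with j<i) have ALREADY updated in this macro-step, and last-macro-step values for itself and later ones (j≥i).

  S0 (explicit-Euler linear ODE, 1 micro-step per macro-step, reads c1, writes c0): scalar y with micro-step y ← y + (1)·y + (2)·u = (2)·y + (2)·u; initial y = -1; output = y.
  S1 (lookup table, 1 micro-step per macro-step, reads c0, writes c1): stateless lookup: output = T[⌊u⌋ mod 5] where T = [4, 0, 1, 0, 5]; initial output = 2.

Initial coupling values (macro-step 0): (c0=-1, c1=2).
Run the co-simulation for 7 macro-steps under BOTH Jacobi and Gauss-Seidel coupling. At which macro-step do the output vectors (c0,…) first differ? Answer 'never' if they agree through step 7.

[Jacobi] macro 1: S0 reads c1=2 → after 1×micro: 2; S1 reads c0=-1 → after 1×micro: 5 ⇒ (c0=2, c1=5)
[Jacobi] macro 2: S0 reads c1=5 → after 1×micro: 14; S1 reads c0=2 → after 1×micro: 1 ⇒ (c0=14, c1=1)
[Jacobi] macro 3: S0 reads c1=1 → after 1×micro: 30; S1 reads c0=14 → after 1×micro: 5 ⇒ (c0=30, c1=5)
[Jacobi] macro 4: S0 reads c1=5 → after 1×micro: 70; S1 reads c0=30 → after 1×micro: 4 ⇒ (c0=70, c1=4)
[Jacobi] macro 5: S0 reads c1=4 → after 1×micro: 148; S1 reads c0=70 → after 1×micro: 4 ⇒ (c0=148, c1=4)
[Jacobi] macro 6: S0 reads c1=4 → after 1×micro: 304; S1 reads c0=148 → after 1×micro: 0 ⇒ (c0=304, c1=0)
[Jacobi] macro 7: S0 reads c1=0 → after 1×micro: 608; S1 reads c0=304 → after 1×micro: 5 ⇒ (c0=608, c1=5)
[Gauss-Seidel] macro 1: S0 reads c1=2 → after 1×micro: 2; S1 reads c0=2 → after 1×micro: 1 ⇒ (c0=2, c1=1)
[Gauss-Seidel] macro 2: S0 reads c1=1 → after 1×micro: 6; S1 reads c0=6 → after 1×micro: 0 ⇒ (c0=6, c1=0)
[Gauss-Seidel] macro 3: S0 reads c1=0 → after 1×micro: 12; S1 reads c0=12 → after 1×micro: 1 ⇒ (c0=12, c1=1)
[Gauss-Seidel] macro 4: S0 reads c1=1 → after 1×micro: 26; S1 reads c0=26 → after 1×micro: 0 ⇒ (c0=26, c1=0)
[Gauss-Seidel] macro 5: S0 reads c1=0 → after 1×micro: 52; S1 reads c0=52 → after 1×micro: 1 ⇒ (c0=52, c1=1)
[Gauss-Seidel] macro 6: S0 reads c1=1 → after 1×micro: 106; S1 reads c0=106 → after 1×micro: 0 ⇒ (c0=106, c1=0)
[Gauss-Seidel] macro 7: S0 reads c1=0 → after 1×micro: 212; S1 reads c0=212 → after 1×micro: 1 ⇒ (c0=212, c1=1)

first divergence at macro-step: 1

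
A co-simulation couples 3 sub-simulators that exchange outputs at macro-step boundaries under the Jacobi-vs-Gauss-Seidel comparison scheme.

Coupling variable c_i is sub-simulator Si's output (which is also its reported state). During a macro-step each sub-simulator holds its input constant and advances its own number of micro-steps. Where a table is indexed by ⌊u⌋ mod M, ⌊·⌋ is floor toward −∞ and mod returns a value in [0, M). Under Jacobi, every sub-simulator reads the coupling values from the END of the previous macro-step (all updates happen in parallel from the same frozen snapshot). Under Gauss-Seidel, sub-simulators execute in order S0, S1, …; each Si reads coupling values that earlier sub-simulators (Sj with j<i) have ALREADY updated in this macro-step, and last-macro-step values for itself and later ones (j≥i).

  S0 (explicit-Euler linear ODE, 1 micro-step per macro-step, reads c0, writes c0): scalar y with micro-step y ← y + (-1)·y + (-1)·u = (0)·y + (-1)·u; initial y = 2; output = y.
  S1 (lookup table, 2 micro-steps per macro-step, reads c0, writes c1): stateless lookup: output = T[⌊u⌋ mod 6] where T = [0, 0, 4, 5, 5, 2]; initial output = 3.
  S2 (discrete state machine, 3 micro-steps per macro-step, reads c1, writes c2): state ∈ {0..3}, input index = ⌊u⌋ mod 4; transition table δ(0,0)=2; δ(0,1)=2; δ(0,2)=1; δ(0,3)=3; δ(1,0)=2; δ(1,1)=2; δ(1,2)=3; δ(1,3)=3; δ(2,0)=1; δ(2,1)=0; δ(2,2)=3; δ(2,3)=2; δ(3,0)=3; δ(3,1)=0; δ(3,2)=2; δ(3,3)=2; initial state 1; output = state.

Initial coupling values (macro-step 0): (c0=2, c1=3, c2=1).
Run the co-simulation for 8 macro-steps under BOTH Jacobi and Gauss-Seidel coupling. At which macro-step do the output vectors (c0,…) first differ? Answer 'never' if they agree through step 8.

[Jacobi] macro 1: S0 reads c0=2 → after 1×micro: -2; S1 reads c0=2 → after 2×micro: 4; S2 reads c1=3 → after 3×micro: 2 ⇒ (c0=-2, c1=4, c2=2)
[Jacobi] macro 2: S0 reads c0=-2 → after 1×micro: 2; S1 reads c0=-2 → after 2×micro: 5; S2 reads c1=4 → after 3×micro: 1 ⇒ (c0=2, c1=5, c2=1)
[Jacobi] macro 3: S0 reads c0=2 → after 1×micro: -2; S1 reads c0=2 → after 2×micro: 4; S2 reads c1=5 → after 3×micro: 2 ⇒ (c0=-2, c1=4, c2=2)
[Jacobi] macro 4: S0 reads c0=-2 → after 1×micro: 2; S1 reads c0=-2 → after 2×micro: 5; S2 reads c1=4 → after 3×micro: 1 ⇒ (c0=2, c1=5, c2=1)
[Jacobi] macro 5: S0 reads c0=2 → after 1×micro: -2; S1 reads c0=2 → after 2×micro: 4; S2 reads c1=5 → after 3×micro: 2 ⇒ (c0=-2, c1=4, c2=2)
[Jacobi] macro 6: S0 reads c0=-2 → after 1×micro: 2; S1 reads c0=-2 → after 2×micro: 5; S2 reads c1=4 → after 3×micro: 1 ⇒ (c0=2, c1=5, c2=1)
[Jacobi] macro 7: S0 reads c0=2 → after 1×micro: -2; S1 reads c0=2 → after 2×micro: 4; S2 reads c1=5 → after 3×micro: 2 ⇒ (c0=-2, c1=4, c2=2)
[Jacobi] macro 8: S0 reads c0=-2 → after 1×micro: 2; S1 reads c0=-2 → after 2×micro: 5; S2 reads c1=4 → after 3×micro: 1 ⇒ (c0=2, c1=5, c2=1)
[Gauss-Seidel] macro 1: S0 reads c0=2 → after 1×micro: -2; S1 reads c0=-2 → after 2×micro: 5; S2 reads c1=5 → after 3×micro: 2 ⇒ (c0=-2, c1=5, c2=2)
[Gauss-Seidel] macro 2: S0 reads c0=-2 → after 1×micro: 2; S1 reads c0=2 → after 2×micro: 4; S2 reads c1=4 → after 3×micro: 1 ⇒ (c0=2, c1=4, c2=1)
[Gauss-Seidel] macro 3: S0 reads c0=2 → after 1×micro: -2; S1 reads c0=-2 → after 2×micro: 5; S2 reads c1=5 → after 3×micro: 2 ⇒ (c0=-2, c1=5, c2=2)
[Gauss-Seidel] macro 4: S0 reads c0=-2 → after 1×micro: 2; S1 reads c0=2 → after 2×micro: 4; S2 reads c1=4 → after 3×micro: 1 ⇒ (c0=2, c1=4, c2=1)
[Gauss-Seidel] macro 5: S0 reads c0=2 → after 1×micro: -2; S1 reads c0=-2 → after 2×micro: 5; S2 reads c1=5 → after 3×micro: 2 ⇒ (c0=-2, c1=5, c2=2)
[Gauss-Seidel] macro 6: S0 reads c0=-2 → after 1×micro: 2; S1 reads c0=2 → after 2×micro: 4; S2 reads c1=4 → after 3×micro: 1 ⇒ (c0=2, c1=4, c2=1)
[Gauss-Seidel] macro 7: S0 reads c0=2 → after 1×micro: -2; S1 reads c0=-2 → after 2×micro: 5; S2 reads c1=5 → after 3×micro: 2 ⇒ (c0=-2, c1=5, c2=2)
[Gauss-Seidel] macro 8: S0 reads c0=-2 → after 1×micro: 2; S1 reads c0=2 → after 2×micro: 4; S2 reads c1=4 → after 3×micro: 1 ⇒ (c0=2, c1=4, c2=1)

first divergence at macro-step: 1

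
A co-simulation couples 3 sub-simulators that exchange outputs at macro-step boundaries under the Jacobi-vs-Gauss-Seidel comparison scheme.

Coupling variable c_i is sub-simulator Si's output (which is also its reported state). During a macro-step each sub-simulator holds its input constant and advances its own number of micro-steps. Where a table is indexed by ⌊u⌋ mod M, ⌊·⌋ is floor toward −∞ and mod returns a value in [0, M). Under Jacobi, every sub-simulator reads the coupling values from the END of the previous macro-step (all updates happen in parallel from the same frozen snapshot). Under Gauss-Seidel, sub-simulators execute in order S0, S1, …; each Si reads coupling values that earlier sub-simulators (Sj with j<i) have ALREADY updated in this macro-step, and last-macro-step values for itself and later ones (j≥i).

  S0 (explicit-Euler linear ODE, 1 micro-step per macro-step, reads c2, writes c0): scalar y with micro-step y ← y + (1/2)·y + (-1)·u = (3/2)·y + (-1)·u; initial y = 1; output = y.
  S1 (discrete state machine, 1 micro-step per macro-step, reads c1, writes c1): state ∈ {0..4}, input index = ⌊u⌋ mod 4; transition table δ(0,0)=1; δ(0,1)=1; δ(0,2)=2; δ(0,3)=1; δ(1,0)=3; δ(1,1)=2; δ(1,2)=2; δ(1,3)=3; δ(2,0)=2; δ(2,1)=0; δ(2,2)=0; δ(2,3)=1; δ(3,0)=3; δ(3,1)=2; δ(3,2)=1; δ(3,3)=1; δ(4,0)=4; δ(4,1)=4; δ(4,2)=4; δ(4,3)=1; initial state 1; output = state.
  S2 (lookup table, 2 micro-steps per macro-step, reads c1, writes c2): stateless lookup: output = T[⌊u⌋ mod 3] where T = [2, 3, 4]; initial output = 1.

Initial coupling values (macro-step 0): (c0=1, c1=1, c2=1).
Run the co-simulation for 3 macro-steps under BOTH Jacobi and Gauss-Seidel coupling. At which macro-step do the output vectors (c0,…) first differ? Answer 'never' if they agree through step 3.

[Jacobi] macro 1: S0 reads c2=1 → after 1×micro: 1/2; S1 reads c1=1 → after 1×micro: 2; S2 reads c1=1 → after 2×micro: 3 ⇒ (c0=1/2, c1=2, c2=3)
[Jacobi] macro 2: S0 reads c2=3 → after 1×micro: -9/4; S1 reads c1=2 → after 1×micro: 0; S2 reads c1=2 → after 2×micro: 4 ⇒ (c0=-9/4, c1=0, c2=4)
[Jacobi] macro 3: S0 reads c2=4 → after 1×micro: -59/8; S1 reads c1=0 → after 1×micro: 1; S2 reads c1=0 → after 2×micro: 2 ⇒ (c0=-59/8, c1=1, c2=2)
[Gauss-Seidel] macro 1: S0 reads c2=1 → after 1×micro: 1/2; S1 reads c1=1 → after 1×micro: 2; S2 reads c1=2 → after 2×micro: 4 ⇒ (c0=1/2, c1=2, c2=4)
[Gauss-Seidel] macro 2: S0 reads c2=4 → after 1×micro: -13/4; S1 reads c1=2 → after 1×micro: 0; S2 reads c1=0 → after 2×micro: 2 ⇒ (c0=-13/4, c1=0, c2=2)
[Gauss-Seidel] macro 3: S0 reads c2=2 → after 1×micro: -55/8; S1 reads c1=0 → after 1×micro: 1; S2 reads c1=1 → after 2×micro: 3 ⇒ (c0=-55/8, c1=1, c2=3)

first divergence at macro-step: 1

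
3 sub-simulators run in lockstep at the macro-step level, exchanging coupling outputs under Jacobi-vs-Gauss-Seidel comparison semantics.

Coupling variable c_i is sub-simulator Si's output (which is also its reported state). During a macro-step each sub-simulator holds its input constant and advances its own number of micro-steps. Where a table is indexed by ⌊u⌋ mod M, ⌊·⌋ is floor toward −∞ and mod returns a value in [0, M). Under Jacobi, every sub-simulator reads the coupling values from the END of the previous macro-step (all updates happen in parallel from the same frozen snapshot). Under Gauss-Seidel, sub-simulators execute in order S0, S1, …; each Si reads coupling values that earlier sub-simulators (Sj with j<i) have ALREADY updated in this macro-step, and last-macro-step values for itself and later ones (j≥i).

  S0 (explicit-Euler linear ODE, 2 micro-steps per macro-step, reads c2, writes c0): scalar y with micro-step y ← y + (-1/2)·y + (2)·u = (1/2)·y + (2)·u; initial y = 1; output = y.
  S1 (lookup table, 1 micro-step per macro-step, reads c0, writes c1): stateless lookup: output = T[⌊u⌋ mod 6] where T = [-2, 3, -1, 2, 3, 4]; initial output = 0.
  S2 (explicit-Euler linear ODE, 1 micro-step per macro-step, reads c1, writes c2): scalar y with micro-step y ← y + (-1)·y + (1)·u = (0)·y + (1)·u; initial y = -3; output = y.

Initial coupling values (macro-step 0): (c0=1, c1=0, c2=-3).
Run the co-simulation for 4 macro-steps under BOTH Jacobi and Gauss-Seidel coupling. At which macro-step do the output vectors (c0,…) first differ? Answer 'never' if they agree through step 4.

first divergence at macro-step: 1

[Jacobi] macro 1: S0 reads c2=-3 → after 2×micro: -35/4; S1 reads c0=1 → after 1×micro: 3; S2 reads c1=0 → after 1×micro: 0 ⇒ (c0=-35/4, c1=3, c2=0)
[Jacobi] macro 2: S0 reads c2=0 → after 2×micro: -35/16; S1 reads c0=-35/4 → after 1×micro: 2; S2 reads c1=3 → after 1×micro: 3 ⇒ (c0=-35/16, c1=2, c2=3)
[Jacobi] macro 3: S0 reads c2=3 → after 2×micro: 541/64; S1 reads c0=-35/16 → after 1×micro: 2; S2 reads c1=2 → after 1×micro: 2 ⇒ (c0=541/64, c1=2, c2=2)
[Jacobi] macro 4: S0 reads c2=2 → after 2×micro: 2077/256; S1 reads c0=541/64 → after 1×micro: -1; S2 reads c1=2 → after 1×micro: 2 ⇒ (c0=2077/256, c1=-1, c2=2)
[Gauss-Seidel] macro 1: S0 reads c2=-3 → after 2×micro: -35/4; S1 reads c0=-35/4 → after 1×micro: 2; S2 reads c1=2 → after 1×micro: 2 ⇒ (c0=-35/4, c1=2, c2=2)
[Gauss-Seidel] macro 2: S0 reads c2=2 → after 2×micro: 61/16; S1 reads c0=61/16 → after 1×micro: 2; S2 reads c1=2 → after 1×micro: 2 ⇒ (c0=61/16, c1=2, c2=2)
[Gauss-Seidel] macro 3: S0 reads c2=2 → after 2×micro: 445/64; S1 reads c0=445/64 → after 1×micro: -2; S2 reads c1=-2 → after 1×micro: -2 ⇒ (c0=445/64, c1=-2, c2=-2)
[Gauss-Seidel] macro 4: S0 reads c2=-2 → after 2×micro: -1091/256; S1 reads c0=-1091/256 → after 1×micro: 3; S2 reads c1=3 → after 1×micro: 3 ⇒ (c0=-1091/256, c1=3, c2=3)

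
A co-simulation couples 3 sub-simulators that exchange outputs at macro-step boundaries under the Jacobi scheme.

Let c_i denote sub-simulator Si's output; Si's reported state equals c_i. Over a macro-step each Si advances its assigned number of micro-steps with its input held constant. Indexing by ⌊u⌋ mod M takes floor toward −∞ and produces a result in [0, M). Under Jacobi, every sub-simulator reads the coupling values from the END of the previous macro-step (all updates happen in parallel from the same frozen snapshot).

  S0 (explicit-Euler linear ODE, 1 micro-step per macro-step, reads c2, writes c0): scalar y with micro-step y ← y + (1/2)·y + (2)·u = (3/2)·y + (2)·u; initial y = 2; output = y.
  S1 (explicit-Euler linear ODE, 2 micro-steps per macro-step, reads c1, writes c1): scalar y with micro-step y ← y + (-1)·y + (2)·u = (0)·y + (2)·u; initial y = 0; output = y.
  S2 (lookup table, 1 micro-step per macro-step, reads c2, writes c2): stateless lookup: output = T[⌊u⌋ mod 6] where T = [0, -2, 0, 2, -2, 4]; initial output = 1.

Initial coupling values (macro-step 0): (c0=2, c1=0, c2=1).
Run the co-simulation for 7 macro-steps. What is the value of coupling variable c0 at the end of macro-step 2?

c0 at macro-step 2 = 7/2

macro 1: S0 reads c2=1 → after 1×micro: 5; S1 reads c1=0 → after 2×micro: 0; S2 reads c2=1 → after 1×micro: -2 ⇒ (c0=5, c1=0, c2=-2)
macro 2: S0 reads c2=-2 → after 1×micro: 7/2; S1 reads c1=0 → after 2×micro: 0; S2 reads c2=-2 → after 1×micro: -2 ⇒ (c0=7/2, c1=0, c2=-2)
macro 3: S0 reads c2=-2 → after 1×micro: 5/4; S1 reads c1=0 → after 2×micro: 0; S2 reads c2=-2 → after 1×micro: -2 ⇒ (c0=5/4, c1=0, c2=-2)
macro 4: S0 reads c2=-2 → after 1×micro: -17/8; S1 reads c1=0 → after 2×micro: 0; S2 reads c2=-2 → after 1×micro: -2 ⇒ (c0=-17/8, c1=0, c2=-2)
macro 5: S0 reads c2=-2 → after 1×micro: -115/16; S1 reads c1=0 → after 2×micro: 0; S2 reads c2=-2 → after 1×micro: -2 ⇒ (c0=-115/16, c1=0, c2=-2)
macro 6: S0 reads c2=-2 → after 1×micro: -473/32; S1 reads c1=0 → after 2×micro: 0; S2 reads c2=-2 → after 1×micro: -2 ⇒ (c0=-473/32, c1=0, c2=-2)
macro 7: S0 reads c2=-2 → after 1×micro: -1675/64; S1 reads c1=0 → after 2×micro: 0; S2 reads c2=-2 → after 1×micro: -2 ⇒ (c0=-1675/64, c1=0, c2=-2)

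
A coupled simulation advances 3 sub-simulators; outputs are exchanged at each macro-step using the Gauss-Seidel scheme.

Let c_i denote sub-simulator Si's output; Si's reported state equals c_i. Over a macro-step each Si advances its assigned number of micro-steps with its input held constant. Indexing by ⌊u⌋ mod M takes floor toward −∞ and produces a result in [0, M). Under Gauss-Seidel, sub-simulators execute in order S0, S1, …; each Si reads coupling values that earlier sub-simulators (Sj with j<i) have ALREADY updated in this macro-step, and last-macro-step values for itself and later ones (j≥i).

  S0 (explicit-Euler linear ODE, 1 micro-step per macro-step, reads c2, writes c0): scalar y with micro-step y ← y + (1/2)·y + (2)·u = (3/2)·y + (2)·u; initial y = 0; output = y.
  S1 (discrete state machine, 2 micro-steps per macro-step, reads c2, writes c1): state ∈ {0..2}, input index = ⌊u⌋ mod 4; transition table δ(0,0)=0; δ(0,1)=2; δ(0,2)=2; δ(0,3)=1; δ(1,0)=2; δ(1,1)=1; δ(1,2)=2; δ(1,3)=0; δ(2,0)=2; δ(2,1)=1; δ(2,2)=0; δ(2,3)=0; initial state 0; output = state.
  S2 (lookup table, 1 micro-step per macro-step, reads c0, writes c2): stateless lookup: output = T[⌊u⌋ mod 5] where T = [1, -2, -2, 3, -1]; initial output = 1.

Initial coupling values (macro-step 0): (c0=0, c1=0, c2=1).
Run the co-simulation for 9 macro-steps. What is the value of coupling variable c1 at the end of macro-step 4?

macro 1: S0 reads c2=1 → after 1×micro: 2; S1 reads c2=1 → after 2×micro: 1; S2 reads c0=2 → after 1×micro: -2 ⇒ (c0=2, c1=1, c2=-2)
macro 2: S0 reads c2=-2 → after 1×micro: -1; S1 reads c2=-2 → after 2×micro: 0; S2 reads c0=-1 → after 1×micro: -1 ⇒ (c0=-1, c1=0, c2=-1)
macro 3: S0 reads c2=-1 → after 1×micro: -7/2; S1 reads c2=-1 → after 2×micro: 0; S2 reads c0=-7/2 → after 1×micro: -2 ⇒ (c0=-7/2, c1=0, c2=-2)
macro 4: S0 reads c2=-2 → after 1×micro: -37/4; S1 reads c2=-2 → after 2×micro: 0; S2 reads c0=-37/4 → after 1×micro: 1 ⇒ (c0=-37/4, c1=0, c2=1)
macro 5: S0 reads c2=1 → after 1×micro: -95/8; S1 reads c2=1 → after 2×micro: 1; S2 reads c0=-95/8 → after 1×micro: 3 ⇒ (c0=-95/8, c1=1, c2=3)
macro 6: S0 reads c2=3 → after 1×micro: -189/16; S1 reads c2=3 → after 2×micro: 1; S2 reads c0=-189/16 → after 1×micro: 3 ⇒ (c0=-189/16, c1=1, c2=3)
macro 7: S0 reads c2=3 → after 1×micro: -375/32; S1 reads c2=3 → after 2×micro: 1; S2 reads c0=-375/32 → after 1×micro: 3 ⇒ (c0=-375/32, c1=1, c2=3)
macro 8: S0 reads c2=3 → after 1×micro: -741/64; S1 reads c2=3 → after 2×micro: 1; S2 reads c0=-741/64 → after 1×micro: 3 ⇒ (c0=-741/64, c1=1, c2=3)
macro 9: S0 reads c2=3 → after 1×micro: -1455/128; S1 reads c2=3 → after 2×micro: 1; S2 reads c0=-1455/128 → after 1×micro: 3 ⇒ (c0=-1455/128, c1=1, c2=3)

c1 at macro-step 4 = 0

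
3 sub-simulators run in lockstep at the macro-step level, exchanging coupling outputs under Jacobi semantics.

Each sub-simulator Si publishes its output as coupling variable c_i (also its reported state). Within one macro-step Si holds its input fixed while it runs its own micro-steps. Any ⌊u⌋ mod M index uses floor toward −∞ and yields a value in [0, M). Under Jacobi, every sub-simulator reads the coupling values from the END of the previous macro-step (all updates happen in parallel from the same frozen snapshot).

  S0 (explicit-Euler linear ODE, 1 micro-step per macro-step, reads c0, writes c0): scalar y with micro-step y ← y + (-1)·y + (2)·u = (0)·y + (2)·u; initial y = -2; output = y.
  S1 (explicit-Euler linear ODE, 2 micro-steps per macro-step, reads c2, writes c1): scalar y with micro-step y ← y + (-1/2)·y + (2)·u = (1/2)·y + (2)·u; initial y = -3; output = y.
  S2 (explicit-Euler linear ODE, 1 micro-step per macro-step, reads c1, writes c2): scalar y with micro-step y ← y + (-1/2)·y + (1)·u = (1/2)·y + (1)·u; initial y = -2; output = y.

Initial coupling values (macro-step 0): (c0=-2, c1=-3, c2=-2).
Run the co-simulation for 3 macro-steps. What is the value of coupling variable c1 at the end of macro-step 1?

macro 1: S0 reads c0=-2 → after 1×micro: -4; S1 reads c2=-2 → after 2×micro: -27/4; S2 reads c1=-3 → after 1×micro: -4 ⇒ (c0=-4, c1=-27/4, c2=-4)
macro 2: S0 reads c0=-4 → after 1×micro: -8; S1 reads c2=-4 → after 2×micro: -219/16; S2 reads c1=-27/4 → after 1×micro: -35/4 ⇒ (c0=-8, c1=-219/16, c2=-35/4)
macro 3: S0 reads c0=-8 → after 1×micro: -16; S1 reads c2=-35/4 → after 2×micro: -1899/64; S2 reads c1=-219/16 → after 1×micro: -289/16 ⇒ (c0=-16, c1=-1899/64, c2=-289/16)

c1 at macro-step 1 = -27/4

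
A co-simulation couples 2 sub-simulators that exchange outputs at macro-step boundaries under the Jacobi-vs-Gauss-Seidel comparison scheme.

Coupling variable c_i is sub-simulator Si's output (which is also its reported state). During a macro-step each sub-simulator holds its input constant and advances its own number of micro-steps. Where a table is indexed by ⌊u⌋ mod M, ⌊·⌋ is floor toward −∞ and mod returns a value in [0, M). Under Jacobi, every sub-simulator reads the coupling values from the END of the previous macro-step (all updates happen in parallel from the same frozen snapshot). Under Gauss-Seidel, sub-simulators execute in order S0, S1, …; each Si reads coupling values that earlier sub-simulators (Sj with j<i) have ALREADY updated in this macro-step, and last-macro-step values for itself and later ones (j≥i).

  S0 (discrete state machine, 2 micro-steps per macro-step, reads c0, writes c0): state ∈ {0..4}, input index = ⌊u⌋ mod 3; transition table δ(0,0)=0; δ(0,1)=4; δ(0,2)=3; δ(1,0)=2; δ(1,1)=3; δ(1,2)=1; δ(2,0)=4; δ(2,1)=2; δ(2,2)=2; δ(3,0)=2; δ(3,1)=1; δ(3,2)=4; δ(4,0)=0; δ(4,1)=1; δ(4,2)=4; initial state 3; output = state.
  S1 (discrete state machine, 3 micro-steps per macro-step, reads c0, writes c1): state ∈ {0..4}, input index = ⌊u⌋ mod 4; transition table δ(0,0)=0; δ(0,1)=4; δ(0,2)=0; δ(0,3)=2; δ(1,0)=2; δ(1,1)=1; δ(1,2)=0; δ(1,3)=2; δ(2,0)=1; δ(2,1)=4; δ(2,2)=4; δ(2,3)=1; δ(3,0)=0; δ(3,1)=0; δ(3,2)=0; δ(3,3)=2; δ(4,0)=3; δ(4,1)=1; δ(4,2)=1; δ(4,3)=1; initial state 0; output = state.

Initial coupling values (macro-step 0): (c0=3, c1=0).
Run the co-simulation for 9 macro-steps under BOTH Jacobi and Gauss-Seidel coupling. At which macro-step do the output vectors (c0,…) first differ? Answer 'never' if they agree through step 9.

first divergence at macro-step: 1

[Jacobi] macro 1: S0 reads c0=3 → after 2×micro: 4; S1 reads c0=3 → after 3×micro: 2 ⇒ (c0=4, c1=2)
[Jacobi] macro 2: S0 reads c0=4 → after 2×micro: 3; S1 reads c0=4 → after 3×micro: 1 ⇒ (c0=3, c1=1)
[Jacobi] macro 3: S0 reads c0=3 → after 2×micro: 4; S1 reads c0=3 → after 3×micro: 2 ⇒ (c0=4, c1=2)
[Jacobi] macro 4: S0 reads c0=4 → after 2×micro: 3; S1 reads c0=4 → after 3×micro: 1 ⇒ (c0=3, c1=1)
[Jacobi] macro 5: S0 reads c0=3 → after 2×micro: 4; S1 reads c0=3 → after 3×micro: 2 ⇒ (c0=4, c1=2)
[Jacobi] macro 6: S0 reads c0=4 → after 2×micro: 3; S1 reads c0=4 → after 3×micro: 1 ⇒ (c0=3, c1=1)
[Jacobi] macro 7: S0 reads c0=3 → after 2×micro: 4; S1 reads c0=3 → after 3×micro: 2 ⇒ (c0=4, c1=2)
[Jacobi] macro 8: S0 reads c0=4 → after 2×micro: 3; S1 reads c0=4 → after 3×micro: 1 ⇒ (c0=3, c1=1)
[Jacobi] macro 9: S0 reads c0=3 → after 2×micro: 4; S1 reads c0=3 → after 3×micro: 2 ⇒ (c0=4, c1=2)
[Gauss-Seidel] macro 1: S0 reads c0=3 → after 2×micro: 4; S1 reads c0=4 → after 3×micro: 0 ⇒ (c0=4, c1=0)
[Gauss-Seidel] macro 2: S0 reads c0=4 → after 2×micro: 3; S1 reads c0=3 → after 3×micro: 2 ⇒ (c0=3, c1=2)
[Gauss-Seidel] macro 3: S0 reads c0=3 → after 2×micro: 4; S1 reads c0=4 → after 3×micro: 1 ⇒ (c0=4, c1=1)
[Gauss-Seidel] macro 4: S0 reads c0=4 → after 2×micro: 3; S1 reads c0=3 → after 3×micro: 2 ⇒ (c0=3, c1=2)
[Gauss-Seidel] macro 5: S0 reads c0=3 → after 2×micro: 4; S1 reads c0=4 → after 3×micro: 1 ⇒ (c0=4, c1=1)
[Gauss-Seidel] macro 6: S0 reads c0=4 → after 2×micro: 3; S1 reads c0=3 → after 3×micro: 2 ⇒ (c0=3, c1=2)
[Gauss-Seidel] macro 7: S0 reads c0=3 → after 2×micro: 4; S1 reads c0=4 → after 3×micro: 1 ⇒ (c0=4, c1=1)
[Gauss-Seidel] macro 8: S0 reads c0=4 → after 2×micro: 3; S1 reads c0=3 → after 3×micro: 2 ⇒ (c0=3, c1=2)
[Gauss-Seidel] macro 9: S0 reads c0=3 → after 2×micro: 4; S1 reads c0=4 → after 3×micro: 1 ⇒ (c0=4, c1=1)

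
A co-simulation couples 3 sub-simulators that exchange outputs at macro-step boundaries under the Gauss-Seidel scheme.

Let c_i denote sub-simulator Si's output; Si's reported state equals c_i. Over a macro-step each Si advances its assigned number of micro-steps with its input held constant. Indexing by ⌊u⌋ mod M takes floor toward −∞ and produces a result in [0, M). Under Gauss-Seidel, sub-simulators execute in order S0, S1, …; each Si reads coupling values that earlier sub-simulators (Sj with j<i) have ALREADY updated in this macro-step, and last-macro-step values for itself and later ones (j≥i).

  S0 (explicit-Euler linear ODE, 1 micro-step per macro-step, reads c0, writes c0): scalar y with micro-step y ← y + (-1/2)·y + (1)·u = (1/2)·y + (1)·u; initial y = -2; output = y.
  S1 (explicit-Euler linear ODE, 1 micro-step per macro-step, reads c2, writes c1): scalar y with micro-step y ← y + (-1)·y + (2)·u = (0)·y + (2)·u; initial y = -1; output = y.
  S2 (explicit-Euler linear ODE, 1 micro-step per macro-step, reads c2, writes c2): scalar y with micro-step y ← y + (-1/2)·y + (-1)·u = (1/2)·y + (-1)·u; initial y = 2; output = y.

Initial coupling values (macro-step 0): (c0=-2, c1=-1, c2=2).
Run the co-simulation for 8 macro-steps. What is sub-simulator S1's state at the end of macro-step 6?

S1 state at macro-step 6 = -1/8

macro 1: S0 reads c0=-2 → after 1×micro: -3; S1 reads c2=2 → after 1×micro: 4; S2 reads c2=2 → after 1×micro: -1 ⇒ (c0=-3, c1=4, c2=-1)
macro 2: S0 reads c0=-3 → after 1×micro: -9/2; S1 reads c2=-1 → after 1×micro: -2; S2 reads c2=-1 → after 1×micro: 1/2 ⇒ (c0=-9/2, c1=-2, c2=1/2)
macro 3: S0 reads c0=-9/2 → after 1×micro: -27/4; S1 reads c2=1/2 → after 1×micro: 1; S2 reads c2=1/2 → after 1×micro: -1/4 ⇒ (c0=-27/4, c1=1, c2=-1/4)
macro 4: S0 reads c0=-27/4 → after 1×micro: -81/8; S1 reads c2=-1/4 → after 1×micro: -1/2; S2 reads c2=-1/4 → after 1×micro: 1/8 ⇒ (c0=-81/8, c1=-1/2, c2=1/8)
macro 5: S0 reads c0=-81/8 → after 1×micro: -243/16; S1 reads c2=1/8 → after 1×micro: 1/4; S2 reads c2=1/8 → after 1×micro: -1/16 ⇒ (c0=-243/16, c1=1/4, c2=-1/16)
macro 6: S0 reads c0=-243/16 → after 1×micro: -729/32; S1 reads c2=-1/16 → after 1×micro: -1/8; S2 reads c2=-1/16 → after 1×micro: 1/32 ⇒ (c0=-729/32, c1=-1/8, c2=1/32)
macro 7: S0 reads c0=-729/32 → after 1×micro: -2187/64; S1 reads c2=1/32 → after 1×micro: 1/16; S2 reads c2=1/32 → after 1×micro: -1/64 ⇒ (c0=-2187/64, c1=1/16, c2=-1/64)
macro 8: S0 reads c0=-2187/64 → after 1×micro: -6561/128; S1 reads c2=-1/64 → after 1×micro: -1/32; S2 reads c2=-1/64 → after 1×micro: 1/128 ⇒ (c0=-6561/128, c1=-1/32, c2=1/128)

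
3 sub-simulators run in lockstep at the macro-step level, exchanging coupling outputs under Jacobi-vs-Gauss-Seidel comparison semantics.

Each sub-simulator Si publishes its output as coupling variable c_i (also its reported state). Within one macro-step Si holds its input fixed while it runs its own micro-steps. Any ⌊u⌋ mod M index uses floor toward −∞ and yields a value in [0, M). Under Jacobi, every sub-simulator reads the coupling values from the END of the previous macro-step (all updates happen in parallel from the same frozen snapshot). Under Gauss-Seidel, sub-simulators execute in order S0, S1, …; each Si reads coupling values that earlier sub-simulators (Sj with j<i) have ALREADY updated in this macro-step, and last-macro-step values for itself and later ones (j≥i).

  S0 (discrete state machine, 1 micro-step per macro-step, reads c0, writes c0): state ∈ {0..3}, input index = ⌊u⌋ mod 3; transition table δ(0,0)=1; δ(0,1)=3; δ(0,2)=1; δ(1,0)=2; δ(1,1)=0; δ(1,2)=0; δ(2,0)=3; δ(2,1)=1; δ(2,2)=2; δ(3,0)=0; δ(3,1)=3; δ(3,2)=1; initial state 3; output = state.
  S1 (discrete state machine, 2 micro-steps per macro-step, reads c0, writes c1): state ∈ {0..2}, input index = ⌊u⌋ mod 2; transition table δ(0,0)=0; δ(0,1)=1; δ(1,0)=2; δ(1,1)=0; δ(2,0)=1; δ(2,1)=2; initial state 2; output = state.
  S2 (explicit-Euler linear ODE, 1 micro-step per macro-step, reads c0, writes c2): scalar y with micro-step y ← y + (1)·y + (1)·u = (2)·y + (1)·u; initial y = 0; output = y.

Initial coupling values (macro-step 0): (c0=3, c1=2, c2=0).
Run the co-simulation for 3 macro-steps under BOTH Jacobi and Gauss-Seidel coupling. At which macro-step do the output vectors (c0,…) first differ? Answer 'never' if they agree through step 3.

[Jacobi] macro 1: S0 reads c0=3 → after 1×micro: 0; S1 reads c0=3 → after 2×micro: 2; S2 reads c0=3 → after 1×micro: 3 ⇒ (c0=0, c1=2, c2=3)
[Jacobi] macro 2: S0 reads c0=0 → after 1×micro: 1; S1 reads c0=0 → after 2×micro: 2; S2 reads c0=0 → after 1×micro: 6 ⇒ (c0=1, c1=2, c2=6)
[Jacobi] macro 3: S0 reads c0=1 → after 1×micro: 0; S1 reads c0=1 → after 2×micro: 2; S2 reads c0=1 → after 1×micro: 13 ⇒ (c0=0, c1=2, c2=13)
[Gauss-Seidel] macro 1: S0 reads c0=3 → after 1×micro: 0; S1 reads c0=0 → after 2×micro: 2; S2 reads c0=0 → after 1×micro: 0 ⇒ (c0=0, c1=2, c2=0)
[Gauss-Seidel] macro 2: S0 reads c0=0 → after 1×micro: 1; S1 reads c0=1 → after 2×micro: 2; S2 reads c0=1 → after 1×micro: 1 ⇒ (c0=1, c1=2, c2=1)
[Gauss-Seidel] macro 3: S0 reads c0=1 → after 1×micro: 0; S1 reads c0=0 → after 2×micro: 2; S2 reads c0=0 → after 1×micro: 2 ⇒ (c0=0, c1=2, c2=2)

first divergence at macro-step: 1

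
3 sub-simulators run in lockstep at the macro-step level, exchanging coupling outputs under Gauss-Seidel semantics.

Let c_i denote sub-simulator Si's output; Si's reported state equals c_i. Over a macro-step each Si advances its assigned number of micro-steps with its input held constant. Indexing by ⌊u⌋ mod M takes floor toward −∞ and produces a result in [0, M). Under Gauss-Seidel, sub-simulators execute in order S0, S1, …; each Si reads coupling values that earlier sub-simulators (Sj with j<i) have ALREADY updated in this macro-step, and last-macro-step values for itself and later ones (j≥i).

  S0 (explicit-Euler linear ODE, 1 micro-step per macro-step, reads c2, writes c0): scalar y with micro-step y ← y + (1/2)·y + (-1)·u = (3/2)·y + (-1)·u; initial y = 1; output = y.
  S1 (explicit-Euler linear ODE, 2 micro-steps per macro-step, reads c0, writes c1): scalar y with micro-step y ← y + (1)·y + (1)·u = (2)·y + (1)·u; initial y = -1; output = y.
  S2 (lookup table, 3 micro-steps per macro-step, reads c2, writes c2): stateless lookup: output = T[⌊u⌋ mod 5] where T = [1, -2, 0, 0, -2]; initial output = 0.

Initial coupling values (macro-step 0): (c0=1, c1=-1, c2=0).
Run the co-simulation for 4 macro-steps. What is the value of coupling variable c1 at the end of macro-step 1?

macro 1: S0 reads c2=0 → after 1×micro: 3/2; S1 reads c0=3/2 → after 2×micro: 1/2; S2 reads c2=0 → after 3×micro: 1 ⇒ (c0=3/2, c1=1/2, c2=1)
macro 2: S0 reads c2=1 → after 1×micro: 5/4; S1 reads c0=5/4 → after 2×micro: 23/4; S2 reads c2=1 → after 3×micro: -2 ⇒ (c0=5/4, c1=23/4, c2=-2)
macro 3: S0 reads c2=-2 → after 1×micro: 31/8; S1 reads c0=31/8 → after 2×micro: 277/8; S2 reads c2=-2 → after 3×micro: 0 ⇒ (c0=31/8, c1=277/8, c2=0)
macro 4: S0 reads c2=0 → after 1×micro: 93/16; S1 reads c0=93/16 → after 2×micro: 2495/16; S2 reads c2=0 → after 3×micro: 1 ⇒ (c0=93/16, c1=2495/16, c2=1)

c1 at macro-step 1 = 1/2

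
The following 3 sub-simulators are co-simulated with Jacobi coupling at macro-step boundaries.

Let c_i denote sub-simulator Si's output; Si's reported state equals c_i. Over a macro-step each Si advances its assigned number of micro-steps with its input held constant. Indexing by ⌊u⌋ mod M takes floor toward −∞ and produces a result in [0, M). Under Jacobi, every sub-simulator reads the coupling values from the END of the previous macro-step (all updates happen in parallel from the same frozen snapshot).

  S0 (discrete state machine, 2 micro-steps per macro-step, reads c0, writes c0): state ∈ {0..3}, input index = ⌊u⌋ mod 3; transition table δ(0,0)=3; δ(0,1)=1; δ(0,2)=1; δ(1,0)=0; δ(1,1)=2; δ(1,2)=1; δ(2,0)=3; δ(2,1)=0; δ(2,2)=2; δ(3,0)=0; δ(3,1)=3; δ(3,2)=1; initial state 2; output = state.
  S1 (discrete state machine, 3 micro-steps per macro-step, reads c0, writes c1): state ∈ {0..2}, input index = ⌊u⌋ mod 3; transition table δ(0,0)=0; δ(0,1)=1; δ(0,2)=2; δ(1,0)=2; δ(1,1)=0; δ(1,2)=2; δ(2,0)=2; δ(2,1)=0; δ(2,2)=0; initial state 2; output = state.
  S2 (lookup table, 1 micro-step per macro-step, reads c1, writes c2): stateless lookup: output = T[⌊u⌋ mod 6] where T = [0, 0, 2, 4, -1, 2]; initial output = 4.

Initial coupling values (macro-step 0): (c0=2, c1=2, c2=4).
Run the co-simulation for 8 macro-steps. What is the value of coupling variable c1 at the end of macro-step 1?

macro 1: S0 reads c0=2 → after 2×micro: 2; S1 reads c0=2 → after 3×micro: 0; S2 reads c1=2 → after 1×micro: 2 ⇒ (c0=2, c1=0, c2=2)
macro 2: S0 reads c0=2 → after 2×micro: 2; S1 reads c0=2 → after 3×micro: 2; S2 reads c1=0 → after 1×micro: 0 ⇒ (c0=2, c1=2, c2=0)
macro 3: S0 reads c0=2 → after 2×micro: 2; S1 reads c0=2 → after 3×micro: 0; S2 reads c1=2 → after 1×micro: 2 ⇒ (c0=2, c1=0, c2=2)
macro 4: S0 reads c0=2 → after 2×micro: 2; S1 reads c0=2 → after 3×micro: 2; S2 reads c1=0 → after 1×micro: 0 ⇒ (c0=2, c1=2, c2=0)
macro 5: S0 reads c0=2 → after 2×micro: 2; S1 reads c0=2 → after 3×micro: 0; S2 reads c1=2 → after 1×micro: 2 ⇒ (c0=2, c1=0, c2=2)
macro 6: S0 reads c0=2 → after 2×micro: 2; S1 reads c0=2 → after 3×micro: 2; S2 reads c1=0 → after 1×micro: 0 ⇒ (c0=2, c1=2, c2=0)
macro 7: S0 reads c0=2 → after 2×micro: 2; S1 reads c0=2 → after 3×micro: 0; S2 reads c1=2 → after 1×micro: 2 ⇒ (c0=2, c1=0, c2=2)
macro 8: S0 reads c0=2 → after 2×micro: 2; S1 reads c0=2 → after 3×micro: 2; S2 reads c1=0 → after 1×micro: 0 ⇒ (c0=2, c1=2, c2=0)

c1 at macro-step 1 = 0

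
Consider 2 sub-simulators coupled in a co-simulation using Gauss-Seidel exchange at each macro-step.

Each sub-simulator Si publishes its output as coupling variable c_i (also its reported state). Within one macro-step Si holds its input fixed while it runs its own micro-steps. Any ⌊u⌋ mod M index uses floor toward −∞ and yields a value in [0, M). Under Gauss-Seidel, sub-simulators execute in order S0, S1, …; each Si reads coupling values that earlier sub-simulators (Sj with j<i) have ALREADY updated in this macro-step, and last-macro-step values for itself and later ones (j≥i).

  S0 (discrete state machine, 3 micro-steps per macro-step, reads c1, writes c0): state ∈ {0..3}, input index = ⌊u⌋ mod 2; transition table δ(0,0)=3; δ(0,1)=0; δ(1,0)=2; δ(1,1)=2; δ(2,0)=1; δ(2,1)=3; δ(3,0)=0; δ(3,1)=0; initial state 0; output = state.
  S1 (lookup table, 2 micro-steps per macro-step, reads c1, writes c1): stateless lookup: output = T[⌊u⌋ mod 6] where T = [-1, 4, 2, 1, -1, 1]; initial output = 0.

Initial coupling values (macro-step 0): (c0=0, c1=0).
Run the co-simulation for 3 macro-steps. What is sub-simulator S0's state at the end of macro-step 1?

macro 1: S0 reads c1=0 → after 3×micro: 3; S1 reads c1=0 → after 2×micro: -1 ⇒ (c0=3, c1=-1)
macro 2: S0 reads c1=-1 → after 3×micro: 0; S1 reads c1=-1 → after 2×micro: 1 ⇒ (c0=0, c1=1)
macro 3: S0 reads c1=1 → after 3×micro: 0; S1 reads c1=1 → after 2×micro: 4 ⇒ (c0=0, c1=4)

S0 state at macro-step 1 = 3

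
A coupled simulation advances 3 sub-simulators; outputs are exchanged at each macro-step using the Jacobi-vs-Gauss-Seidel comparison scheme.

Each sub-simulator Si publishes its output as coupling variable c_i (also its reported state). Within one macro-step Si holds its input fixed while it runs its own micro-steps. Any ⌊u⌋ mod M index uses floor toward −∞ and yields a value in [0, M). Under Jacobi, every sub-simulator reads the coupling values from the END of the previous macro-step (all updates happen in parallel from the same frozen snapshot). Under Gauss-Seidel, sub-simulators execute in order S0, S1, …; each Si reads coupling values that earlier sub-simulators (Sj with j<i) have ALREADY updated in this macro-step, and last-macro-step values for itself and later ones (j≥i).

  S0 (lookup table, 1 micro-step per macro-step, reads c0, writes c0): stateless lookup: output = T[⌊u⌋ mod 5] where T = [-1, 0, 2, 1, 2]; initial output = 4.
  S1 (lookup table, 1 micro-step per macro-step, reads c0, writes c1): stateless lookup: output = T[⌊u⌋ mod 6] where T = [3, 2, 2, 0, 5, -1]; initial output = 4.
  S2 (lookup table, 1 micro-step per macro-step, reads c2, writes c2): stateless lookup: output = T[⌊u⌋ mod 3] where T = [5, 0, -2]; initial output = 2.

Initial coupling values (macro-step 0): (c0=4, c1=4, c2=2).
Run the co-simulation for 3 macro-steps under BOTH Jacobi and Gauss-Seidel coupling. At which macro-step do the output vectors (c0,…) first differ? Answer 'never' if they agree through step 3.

first divergence at macro-step: 1

[Jacobi] macro 1: S0 reads c0=4 → after 1×micro: 2; S1 reads c0=4 → after 1×micro: 5; S2 reads c2=2 → after 1×micro: -2 ⇒ (c0=2, c1=5, c2=-2)
[Jacobi] macro 2: S0 reads c0=2 → after 1×micro: 2; S1 reads c0=2 → after 1×micro: 2; S2 reads c2=-2 → after 1×micro: 0 ⇒ (c0=2, c1=2, c2=0)
[Jacobi] macro 3: S0 reads c0=2 → after 1×micro: 2; S1 reads c0=2 → after 1×micro: 2; S2 reads c2=0 → after 1×micro: 5 ⇒ (c0=2, c1=2, c2=5)
[Gauss-Seidel] macro 1: S0 reads c0=4 → after 1×micro: 2; S1 reads c0=2 → after 1×micro: 2; S2 reads c2=2 → after 1×micro: -2 ⇒ (c0=2, c1=2, c2=-2)
[Gauss-Seidel] macro 2: S0 reads c0=2 → after 1×micro: 2; S1 reads c0=2 → after 1×micro: 2; S2 reads c2=-2 → after 1×micro: 0 ⇒ (c0=2, c1=2, c2=0)
[Gauss-Seidel] macro 3: S0 reads c0=2 → after 1×micro: 2; S1 reads c0=2 → after 1×micro: 2; S2 reads c2=0 → after 1×micro: 5 ⇒ (c0=2, c1=2, c2=5)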